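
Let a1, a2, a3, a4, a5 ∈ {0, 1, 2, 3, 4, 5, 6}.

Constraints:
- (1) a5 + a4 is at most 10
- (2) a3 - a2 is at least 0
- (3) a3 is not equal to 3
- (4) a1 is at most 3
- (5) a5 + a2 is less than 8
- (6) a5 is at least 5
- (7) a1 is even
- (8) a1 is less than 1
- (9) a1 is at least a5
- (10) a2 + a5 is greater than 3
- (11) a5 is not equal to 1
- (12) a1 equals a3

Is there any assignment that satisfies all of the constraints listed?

From constraints 6 and 9: a1 ≥ a5 and a5 ≥ 5, so a1 ≥ 5. From constraint 8: a1 ≤ 0. But 0 < 5, so no value of a1 works.

Unsatisfiable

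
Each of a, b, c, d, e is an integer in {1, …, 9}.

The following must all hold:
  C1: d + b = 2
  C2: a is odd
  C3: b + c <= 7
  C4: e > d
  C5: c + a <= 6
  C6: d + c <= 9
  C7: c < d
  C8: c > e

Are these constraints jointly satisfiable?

Constraints 4, 7, and 8 give e < c, c < d, d < e. Chaining: e < c < d < e, which forces e < e — impossible.

Unsatisfiable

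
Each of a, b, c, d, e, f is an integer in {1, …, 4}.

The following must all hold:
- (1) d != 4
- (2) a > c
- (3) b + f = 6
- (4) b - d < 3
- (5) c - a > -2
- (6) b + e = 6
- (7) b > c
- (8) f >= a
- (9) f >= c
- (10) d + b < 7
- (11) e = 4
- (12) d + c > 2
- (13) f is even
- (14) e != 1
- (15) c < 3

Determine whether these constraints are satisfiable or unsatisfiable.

Satisfiable

The assignment a = 2, b = 2, c = 1, d = 2, e = 4, f = 4 works:
  constraint 3 holds since b + f = 6.
  constraint 4 holds since b - d = 0.
  constraint 5 holds since c - a = -1.
The rest check out directly.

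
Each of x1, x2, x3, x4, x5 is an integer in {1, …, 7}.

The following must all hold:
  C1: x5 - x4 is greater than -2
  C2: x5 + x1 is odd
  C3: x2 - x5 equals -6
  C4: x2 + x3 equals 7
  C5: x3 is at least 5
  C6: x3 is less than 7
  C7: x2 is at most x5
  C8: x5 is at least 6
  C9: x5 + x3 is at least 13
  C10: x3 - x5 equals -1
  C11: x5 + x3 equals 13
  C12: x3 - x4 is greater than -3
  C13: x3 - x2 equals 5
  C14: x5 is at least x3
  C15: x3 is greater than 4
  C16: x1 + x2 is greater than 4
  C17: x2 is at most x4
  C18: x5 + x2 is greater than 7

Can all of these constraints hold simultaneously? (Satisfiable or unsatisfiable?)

Satisfiable

Setting (x1, x2, x3, x4, x5) = (6, 1, 6, 6, 7) satisfies everything: constraint 1: x5 - x4 = 1; constraint 3: x2 - x5 = -6, and the others follow.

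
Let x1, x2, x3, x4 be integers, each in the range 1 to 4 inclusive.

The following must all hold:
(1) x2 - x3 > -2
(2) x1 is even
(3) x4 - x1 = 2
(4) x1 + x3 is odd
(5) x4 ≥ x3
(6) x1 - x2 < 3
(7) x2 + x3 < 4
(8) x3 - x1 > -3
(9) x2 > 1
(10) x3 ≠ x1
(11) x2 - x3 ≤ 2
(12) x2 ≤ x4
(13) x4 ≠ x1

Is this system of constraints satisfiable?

One satisfying assignment is x1 = 2, x2 = 2, x3 = 1, x4 = 4.
For the less obvious constraints — constraint 1: x2 - x3 = 1; constraint 3: x4 - x1 = 2 — and the others hold by inspection.

Satisfiable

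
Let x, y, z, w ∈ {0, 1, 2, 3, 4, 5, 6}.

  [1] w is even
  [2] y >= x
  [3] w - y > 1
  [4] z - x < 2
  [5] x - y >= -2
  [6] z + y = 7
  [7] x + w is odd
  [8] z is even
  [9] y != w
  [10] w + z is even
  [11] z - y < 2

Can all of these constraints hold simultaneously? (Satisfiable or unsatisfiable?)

The assignment x = 3, y = 3, z = 4, w = 6 works:
  constraint 3 holds since w - y = 3.
  constraint 4 holds since z - x = 1.
  constraint 5 holds since x - y = 0.
The rest check out directly.

Satisfiable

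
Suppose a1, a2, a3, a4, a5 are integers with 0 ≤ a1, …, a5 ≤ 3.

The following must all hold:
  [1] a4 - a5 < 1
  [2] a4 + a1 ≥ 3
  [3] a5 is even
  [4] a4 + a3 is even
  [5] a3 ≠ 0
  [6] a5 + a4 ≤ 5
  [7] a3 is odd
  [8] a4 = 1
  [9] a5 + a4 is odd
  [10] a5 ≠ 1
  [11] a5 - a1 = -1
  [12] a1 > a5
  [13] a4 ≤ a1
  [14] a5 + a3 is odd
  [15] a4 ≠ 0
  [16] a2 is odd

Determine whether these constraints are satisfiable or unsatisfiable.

Satisfiable

Try a1 = 3, a2 = 1, a3 = 1, a4 = 1, a5 = 2.
Check constraint 1: a4 - a5 = -1; constraint 2: a4 + a1 = 4. The remaining constraints are straightforward to verify.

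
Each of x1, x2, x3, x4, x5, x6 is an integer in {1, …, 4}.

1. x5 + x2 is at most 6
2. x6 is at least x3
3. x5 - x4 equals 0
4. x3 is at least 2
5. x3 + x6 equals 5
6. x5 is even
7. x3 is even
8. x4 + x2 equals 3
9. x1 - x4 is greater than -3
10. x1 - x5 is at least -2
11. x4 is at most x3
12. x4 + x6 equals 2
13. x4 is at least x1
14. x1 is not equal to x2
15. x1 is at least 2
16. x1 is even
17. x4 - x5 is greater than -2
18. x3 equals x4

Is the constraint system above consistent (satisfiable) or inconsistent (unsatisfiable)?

Unsatisfiable

From constraints 13 and 15: x4 ≥ x1 ≥ 2. From constraints 2 and 4: x6 ≥ x3 ≥ 2. Hence x4 + x6 ≥ 4. But constraint 12 requires x4 + x6 = 2, and 2 < 4. Contradiction.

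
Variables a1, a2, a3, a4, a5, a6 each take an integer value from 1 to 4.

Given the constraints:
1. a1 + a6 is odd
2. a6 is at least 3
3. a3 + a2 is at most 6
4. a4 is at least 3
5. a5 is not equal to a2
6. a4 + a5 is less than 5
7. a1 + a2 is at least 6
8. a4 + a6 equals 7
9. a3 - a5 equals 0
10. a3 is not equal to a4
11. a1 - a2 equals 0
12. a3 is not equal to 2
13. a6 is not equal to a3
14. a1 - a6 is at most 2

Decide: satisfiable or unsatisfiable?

Satisfiable

Setting (a1, a2, a3, a4, a5, a6) = (3, 3, 1, 3, 1, 4) satisfies everything: constraint 3: a3 + a2 = 4; constraint 6: a4 + a5 = 4, and the others follow.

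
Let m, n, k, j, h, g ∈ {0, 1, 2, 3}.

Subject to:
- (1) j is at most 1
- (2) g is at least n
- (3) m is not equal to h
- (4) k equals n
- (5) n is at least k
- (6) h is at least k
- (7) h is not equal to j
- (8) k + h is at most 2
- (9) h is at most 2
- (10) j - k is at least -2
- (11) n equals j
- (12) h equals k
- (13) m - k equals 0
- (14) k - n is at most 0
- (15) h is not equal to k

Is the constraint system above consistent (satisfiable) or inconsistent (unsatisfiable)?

Unsatisfiable

From constraints 4, 11, and 12, h = k = n = j, so h = j. But constraint 7 says h ≠ j. Contradiction.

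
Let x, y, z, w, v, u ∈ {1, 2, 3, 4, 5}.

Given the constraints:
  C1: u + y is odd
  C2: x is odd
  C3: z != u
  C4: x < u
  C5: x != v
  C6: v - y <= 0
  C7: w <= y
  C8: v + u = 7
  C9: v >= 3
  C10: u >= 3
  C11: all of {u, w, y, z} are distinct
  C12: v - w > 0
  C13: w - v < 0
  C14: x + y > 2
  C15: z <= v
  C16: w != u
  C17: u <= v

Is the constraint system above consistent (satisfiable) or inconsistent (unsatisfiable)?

Take x = 1, y = 4, z = 1, w = 2, v = 4, u = 3. Then constraint 6: v - y = 0; constraint 8: v + u = 7; constraint 12: v - w = 2, and every other listed constraint is also met.

Satisfiable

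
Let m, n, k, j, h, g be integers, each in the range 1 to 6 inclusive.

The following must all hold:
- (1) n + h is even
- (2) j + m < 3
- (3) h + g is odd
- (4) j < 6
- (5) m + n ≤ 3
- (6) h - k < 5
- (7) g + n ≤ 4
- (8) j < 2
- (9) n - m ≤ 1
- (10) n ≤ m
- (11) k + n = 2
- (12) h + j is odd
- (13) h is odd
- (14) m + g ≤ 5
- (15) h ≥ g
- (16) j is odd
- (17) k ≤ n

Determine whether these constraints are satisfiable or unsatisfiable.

Constraint 13 makes h odd and constraint 16 makes j odd, so h + j must be even. Constraint 12 says h + j is odd — contradiction.

Unsatisfiable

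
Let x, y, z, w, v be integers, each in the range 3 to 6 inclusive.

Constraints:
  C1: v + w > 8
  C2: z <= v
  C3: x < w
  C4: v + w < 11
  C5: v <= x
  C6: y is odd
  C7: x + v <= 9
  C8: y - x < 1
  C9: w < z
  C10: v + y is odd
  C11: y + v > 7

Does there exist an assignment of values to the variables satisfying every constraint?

Unsatisfiable

Constraints 2, 3, 5, and 9 give z ≤ v, v ≤ x, x < w, w < z. Chaining: z ≤ v ≤ x < w < z, which forces z < z — impossible.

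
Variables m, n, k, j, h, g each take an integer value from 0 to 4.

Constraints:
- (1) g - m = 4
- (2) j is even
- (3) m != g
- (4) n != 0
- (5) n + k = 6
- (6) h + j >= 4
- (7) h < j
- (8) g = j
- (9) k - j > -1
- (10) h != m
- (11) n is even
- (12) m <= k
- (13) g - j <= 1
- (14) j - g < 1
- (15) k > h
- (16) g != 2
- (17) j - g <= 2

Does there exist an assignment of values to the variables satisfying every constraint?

The assignment m = 0, n = 2, k = 4, j = 4, h = 3, g = 4 works:
  constraint 1 holds since g - m = 4.
  constraint 5 holds since n + k = 6.
  constraint 6 holds since h + j = 7.
The rest check out directly.

Satisfiable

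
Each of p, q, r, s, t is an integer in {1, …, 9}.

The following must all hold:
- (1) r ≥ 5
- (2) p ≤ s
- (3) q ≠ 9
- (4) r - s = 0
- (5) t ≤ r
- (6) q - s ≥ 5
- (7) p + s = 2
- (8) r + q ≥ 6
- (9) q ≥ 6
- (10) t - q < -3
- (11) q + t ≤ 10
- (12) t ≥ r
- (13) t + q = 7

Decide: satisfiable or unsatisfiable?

From constraint 9: q ≥ 6. From constraints 1 and 12: t ≥ r ≥ 5. Hence q + t ≥ 11. But constraint 11 requires q + t ≤ 10, and 10 < 11. Contradiction.

Unsatisfiable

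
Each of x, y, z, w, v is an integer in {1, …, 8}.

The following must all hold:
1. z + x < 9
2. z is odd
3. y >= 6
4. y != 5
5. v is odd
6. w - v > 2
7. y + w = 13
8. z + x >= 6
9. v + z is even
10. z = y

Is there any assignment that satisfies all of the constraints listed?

Satisfiable

The assignment x = 1, y = 7, z = 7, w = 6, v = 1 works:
  constraint 1 holds since z + x = 8.
  constraint 6 holds since w - v = 5.
  constraint 7 holds since y + w = 13.
The rest check out directly.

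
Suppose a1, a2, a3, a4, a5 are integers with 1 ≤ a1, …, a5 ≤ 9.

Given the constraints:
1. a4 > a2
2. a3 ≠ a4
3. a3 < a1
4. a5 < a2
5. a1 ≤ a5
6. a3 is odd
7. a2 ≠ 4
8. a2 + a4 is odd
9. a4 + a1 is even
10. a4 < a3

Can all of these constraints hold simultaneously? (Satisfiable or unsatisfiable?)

Unsatisfiable

Constraints 1, 3, 4, 5, and 10 give a2 < a4, a4 < a3, a3 < a1, a1 ≤ a5, a5 < a2. Chaining: a2 < a4 < a3 < a1 ≤ a5 < a2, which forces a2 < a2 — impossible.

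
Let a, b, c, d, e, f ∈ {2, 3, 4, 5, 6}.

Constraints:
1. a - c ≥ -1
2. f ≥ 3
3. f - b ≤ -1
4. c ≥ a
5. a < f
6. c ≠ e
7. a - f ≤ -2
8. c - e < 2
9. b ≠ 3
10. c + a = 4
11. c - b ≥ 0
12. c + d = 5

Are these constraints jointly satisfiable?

Constraints 1, 3, 7, and 11 give a − c ≥ -1, c − b ≥ 0, b − f ≥ 1, f − a ≥ 2.
Adding all 4 inequalities: the left sides telescope to 0, and the right sides sum to (-1) + 0 + 1 + 2 = 2. So 0 ≥ 2, which is false.

Unsatisfiable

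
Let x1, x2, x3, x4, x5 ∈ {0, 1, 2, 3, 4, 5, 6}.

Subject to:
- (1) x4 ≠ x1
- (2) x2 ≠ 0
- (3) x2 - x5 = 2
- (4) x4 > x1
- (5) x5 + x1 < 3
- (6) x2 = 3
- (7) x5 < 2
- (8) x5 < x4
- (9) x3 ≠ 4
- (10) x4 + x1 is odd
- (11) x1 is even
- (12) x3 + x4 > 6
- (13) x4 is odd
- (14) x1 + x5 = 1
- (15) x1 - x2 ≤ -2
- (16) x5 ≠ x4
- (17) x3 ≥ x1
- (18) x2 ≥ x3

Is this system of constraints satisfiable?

Satisfiable

Take x1 = 0, x2 = 3, x3 = 3, x4 = 5, x5 = 1. Then constraint 3: x2 - x5 = 2; constraint 5: x5 + x1 = 1, and every other listed constraint is also met.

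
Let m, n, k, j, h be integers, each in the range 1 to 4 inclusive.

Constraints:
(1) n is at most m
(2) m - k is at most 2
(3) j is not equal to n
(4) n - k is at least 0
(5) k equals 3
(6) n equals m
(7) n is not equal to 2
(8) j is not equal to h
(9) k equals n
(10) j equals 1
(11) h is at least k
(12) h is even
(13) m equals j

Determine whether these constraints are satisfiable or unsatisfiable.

Unsatisfiable

Constraint 5 fixes k = 3 and constraint 10 fixes j = 1. Constraints 6, 9, and 13 give k = n = m = j, so k = j. But 3 ≠ 1 — contradiction.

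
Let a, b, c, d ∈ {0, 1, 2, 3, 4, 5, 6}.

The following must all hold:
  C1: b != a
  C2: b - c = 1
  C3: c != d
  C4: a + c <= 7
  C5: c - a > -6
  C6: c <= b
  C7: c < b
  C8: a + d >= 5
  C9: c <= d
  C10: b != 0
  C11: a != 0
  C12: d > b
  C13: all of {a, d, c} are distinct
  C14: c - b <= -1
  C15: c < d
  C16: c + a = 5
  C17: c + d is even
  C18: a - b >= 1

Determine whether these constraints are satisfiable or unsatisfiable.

Setting (a, b, c, d) = (5, 1, 0, 2) satisfies everything: constraint 2: b - c = 1; constraint 4: a + c = 5, and the others follow.

Satisfiable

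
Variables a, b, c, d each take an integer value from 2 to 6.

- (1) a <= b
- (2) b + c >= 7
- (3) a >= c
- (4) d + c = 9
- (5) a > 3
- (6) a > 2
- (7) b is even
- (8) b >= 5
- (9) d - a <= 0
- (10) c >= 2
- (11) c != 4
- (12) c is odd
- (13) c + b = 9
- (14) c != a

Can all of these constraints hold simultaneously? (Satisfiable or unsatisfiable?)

Satisfiable

The assignment a = 6, b = 6, c = 3, d = 6 works:
  constraint 2 holds since b + c = 9.
  constraint 4 holds since d + c = 9.
  constraint 9 holds since d - a = 0.
The rest check out directly.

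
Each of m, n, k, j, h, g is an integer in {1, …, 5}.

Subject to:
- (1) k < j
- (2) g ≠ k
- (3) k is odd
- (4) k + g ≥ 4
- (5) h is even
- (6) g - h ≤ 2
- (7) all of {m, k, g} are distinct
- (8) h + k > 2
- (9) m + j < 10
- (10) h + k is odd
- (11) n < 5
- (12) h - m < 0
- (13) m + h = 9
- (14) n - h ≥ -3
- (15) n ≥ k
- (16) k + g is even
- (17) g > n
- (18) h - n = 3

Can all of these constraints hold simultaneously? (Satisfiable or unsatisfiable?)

Take m = 5, n = 1, k = 1, j = 4, h = 4, g = 3. Then constraint 4: k + g = 4; constraint 6: g - h = -1, and every other listed constraint is also met.

Satisfiable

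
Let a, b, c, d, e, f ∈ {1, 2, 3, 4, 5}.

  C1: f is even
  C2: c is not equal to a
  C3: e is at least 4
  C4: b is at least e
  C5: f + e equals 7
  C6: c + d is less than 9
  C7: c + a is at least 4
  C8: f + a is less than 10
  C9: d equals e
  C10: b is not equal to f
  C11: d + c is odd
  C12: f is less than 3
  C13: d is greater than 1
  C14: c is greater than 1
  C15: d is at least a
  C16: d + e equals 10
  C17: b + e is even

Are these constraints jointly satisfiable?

Satisfiable

One satisfying assignment is a = 5, b = 5, c = 2, d = 5, e = 5, f = 2.
For the less obvious constraints — constraint 5: f + e = 7; constraint 6: c + d = 7; constraint 7: c + a = 7 — and the others hold by inspection.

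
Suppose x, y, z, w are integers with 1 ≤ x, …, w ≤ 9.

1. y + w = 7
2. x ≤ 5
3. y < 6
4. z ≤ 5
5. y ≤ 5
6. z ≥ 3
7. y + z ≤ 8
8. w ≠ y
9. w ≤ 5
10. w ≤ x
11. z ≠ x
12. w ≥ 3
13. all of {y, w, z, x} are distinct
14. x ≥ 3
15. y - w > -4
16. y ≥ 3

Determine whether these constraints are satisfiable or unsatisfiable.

Constraints 2, 4, 5, 6, 9, 12, 14, and 16 confine each of y, w, z, x to the 3 values {3, …, 5}.
Constraint 13 requires all 4 of them to be distinct, but only 3 values are available — impossible by the pigeonhole principle.

Unsatisfiable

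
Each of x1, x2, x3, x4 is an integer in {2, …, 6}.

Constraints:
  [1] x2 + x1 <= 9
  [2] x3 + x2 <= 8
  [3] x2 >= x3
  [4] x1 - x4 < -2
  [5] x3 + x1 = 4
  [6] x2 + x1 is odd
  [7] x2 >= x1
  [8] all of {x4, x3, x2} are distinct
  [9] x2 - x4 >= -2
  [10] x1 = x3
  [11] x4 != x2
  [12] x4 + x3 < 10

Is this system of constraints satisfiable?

Satisfiable

The assignment x1 = 2, x2 = 5, x3 = 2, x4 = 6 works:
  constraint 1 holds since x2 + x1 = 7.
  constraint 2 holds since x3 + x2 = 7.
The rest check out directly.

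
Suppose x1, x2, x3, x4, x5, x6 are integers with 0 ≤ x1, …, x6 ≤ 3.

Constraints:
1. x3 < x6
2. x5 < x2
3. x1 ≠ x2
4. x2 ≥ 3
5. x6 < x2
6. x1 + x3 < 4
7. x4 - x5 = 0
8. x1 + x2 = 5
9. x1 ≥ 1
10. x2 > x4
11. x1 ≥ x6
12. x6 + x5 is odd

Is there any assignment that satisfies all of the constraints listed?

Try x1 = 2, x2 = 3, x3 = 0, x4 = 1, x5 = 1, x6 = 2.
Check constraint 6: x1 + x3 = 2; constraint 7: x4 - x5 = 0. The remaining constraints are straightforward to verify.

Satisfiable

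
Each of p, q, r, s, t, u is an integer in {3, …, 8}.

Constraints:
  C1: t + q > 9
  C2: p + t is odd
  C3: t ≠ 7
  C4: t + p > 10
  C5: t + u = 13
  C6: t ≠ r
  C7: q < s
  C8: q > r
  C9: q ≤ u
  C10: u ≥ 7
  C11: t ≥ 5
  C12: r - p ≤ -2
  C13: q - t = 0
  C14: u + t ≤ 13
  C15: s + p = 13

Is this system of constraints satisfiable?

Satisfiable

Take p = 5, q = 6, r = 3, s = 8, t = 6, u = 7. Then constraint 1: t + q = 12; constraint 4: t + p = 11; constraint 5: t + u = 13, and every other listed constraint is also met.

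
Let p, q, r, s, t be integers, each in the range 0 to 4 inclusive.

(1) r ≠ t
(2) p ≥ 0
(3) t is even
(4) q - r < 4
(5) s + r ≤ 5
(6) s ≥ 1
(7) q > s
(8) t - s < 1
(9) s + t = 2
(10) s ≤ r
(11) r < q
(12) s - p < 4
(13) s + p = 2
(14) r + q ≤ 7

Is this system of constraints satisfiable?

Satisfiable

One satisfying assignment is p = 0, q = 3, r = 2, s = 2, t = 0.
For the less obvious constraints — constraint 4: q - r = 1; constraint 5: s + r = 4; constraint 8: t - s = -2 — and the others hold by inspection.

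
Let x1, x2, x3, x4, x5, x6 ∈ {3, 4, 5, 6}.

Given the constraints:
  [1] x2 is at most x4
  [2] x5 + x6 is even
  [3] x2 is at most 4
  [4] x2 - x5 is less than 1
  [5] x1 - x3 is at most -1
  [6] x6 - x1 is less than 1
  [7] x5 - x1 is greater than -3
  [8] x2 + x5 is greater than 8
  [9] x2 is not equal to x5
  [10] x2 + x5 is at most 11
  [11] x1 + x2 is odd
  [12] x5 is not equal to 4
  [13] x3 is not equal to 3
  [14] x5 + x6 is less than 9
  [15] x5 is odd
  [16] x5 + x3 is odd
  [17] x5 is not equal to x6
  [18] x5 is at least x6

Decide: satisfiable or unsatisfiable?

Satisfiable

Try x1 = 5, x2 = 4, x3 = 6, x4 = 5, x5 = 5, x6 = 3.
Check constraint 4: x2 - x5 = -1; constraint 5: x1 - x3 = -1; constraint 6: x6 - x1 = -2. The remaining constraints are straightforward to verify.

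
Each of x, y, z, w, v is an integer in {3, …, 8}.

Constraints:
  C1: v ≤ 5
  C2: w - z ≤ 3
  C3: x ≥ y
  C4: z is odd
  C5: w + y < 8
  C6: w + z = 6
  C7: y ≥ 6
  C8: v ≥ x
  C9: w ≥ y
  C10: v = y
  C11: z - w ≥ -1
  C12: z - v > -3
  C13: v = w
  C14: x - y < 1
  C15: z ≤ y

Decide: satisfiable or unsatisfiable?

From constraints 3 and 7: x ≥ y and y ≥ 6, so x ≥ 6. From constraints 1 and 8: x ≤ v and v ≤ 5, so x ≤ 5. But 5 < 6, so no value of x works.

Unsatisfiable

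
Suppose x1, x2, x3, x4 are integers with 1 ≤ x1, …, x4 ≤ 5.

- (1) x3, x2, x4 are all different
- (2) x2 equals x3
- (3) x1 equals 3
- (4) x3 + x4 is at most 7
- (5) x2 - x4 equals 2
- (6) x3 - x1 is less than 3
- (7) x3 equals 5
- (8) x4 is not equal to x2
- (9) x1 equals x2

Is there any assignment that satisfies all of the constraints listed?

Unsatisfiable

Constraint 3 fixes x1 = 3 and constraint 7 fixes x3 = 5. Constraints 2 and 9 give x1 = x2 = x3, so x1 = x3. But 3 ≠ 5 — contradiction.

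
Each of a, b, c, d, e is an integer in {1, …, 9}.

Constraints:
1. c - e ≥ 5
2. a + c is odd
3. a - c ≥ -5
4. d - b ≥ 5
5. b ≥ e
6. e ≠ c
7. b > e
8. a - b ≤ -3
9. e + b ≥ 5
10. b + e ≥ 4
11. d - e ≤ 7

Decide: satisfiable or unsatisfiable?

Unsatisfiable

Constraints 1, 3, 4, 8, and 11 give c − e ≥ 5, e − d ≥ -7, d − b ≥ 5, b − a ≥ 3, a − c ≥ -5.
Adding all 5 inequalities: the left sides telescope to 0, and the right sides sum to 5 + (-7) + 5 + 3 + (-5) = 1. So 0 ≥ 1, which is false.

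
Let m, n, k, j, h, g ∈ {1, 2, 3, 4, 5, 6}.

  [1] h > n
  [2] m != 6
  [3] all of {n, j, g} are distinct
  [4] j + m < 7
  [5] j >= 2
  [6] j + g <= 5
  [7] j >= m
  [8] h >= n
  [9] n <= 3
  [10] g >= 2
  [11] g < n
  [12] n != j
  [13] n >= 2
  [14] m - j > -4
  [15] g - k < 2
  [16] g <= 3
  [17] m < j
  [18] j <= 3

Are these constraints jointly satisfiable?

Unsatisfiable

Constraints 5, 9, 10, 13, 16, and 18 confine each of n, j, g to the 2 values {2, 3}.
Constraint 3 requires all 3 of them to be distinct, but only 2 values are available — impossible by the pigeonhole principle.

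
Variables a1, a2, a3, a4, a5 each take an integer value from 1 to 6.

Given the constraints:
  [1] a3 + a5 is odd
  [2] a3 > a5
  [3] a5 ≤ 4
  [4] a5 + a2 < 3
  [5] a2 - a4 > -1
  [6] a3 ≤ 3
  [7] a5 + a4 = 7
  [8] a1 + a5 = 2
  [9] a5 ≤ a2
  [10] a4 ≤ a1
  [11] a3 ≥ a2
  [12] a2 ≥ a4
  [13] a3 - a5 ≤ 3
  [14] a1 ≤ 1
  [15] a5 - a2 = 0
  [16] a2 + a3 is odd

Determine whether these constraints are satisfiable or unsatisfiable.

From constraint 3: a5 ≤ 4. From constraints 10 and 14: a4 ≤ a1 ≤ 1. Hence a5 + a4 ≤ 5. But constraint 7 requires a5 + a4 = 7, and 7 > 5. Contradiction.

Unsatisfiable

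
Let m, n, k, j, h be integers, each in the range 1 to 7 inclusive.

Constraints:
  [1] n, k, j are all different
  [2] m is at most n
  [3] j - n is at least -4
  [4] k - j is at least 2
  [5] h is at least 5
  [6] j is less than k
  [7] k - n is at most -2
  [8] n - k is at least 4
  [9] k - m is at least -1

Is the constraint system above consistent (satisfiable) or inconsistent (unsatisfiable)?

Constraints 3, 4, and 8 give j − n ≥ -4, n − k ≥ 4, k − j ≥ 2.
Adding all 3 inequalities: the left sides telescope to 0, and the right sides sum to (-4) + 4 + 2 = 2. So 0 ≥ 2, which is false.

Unsatisfiable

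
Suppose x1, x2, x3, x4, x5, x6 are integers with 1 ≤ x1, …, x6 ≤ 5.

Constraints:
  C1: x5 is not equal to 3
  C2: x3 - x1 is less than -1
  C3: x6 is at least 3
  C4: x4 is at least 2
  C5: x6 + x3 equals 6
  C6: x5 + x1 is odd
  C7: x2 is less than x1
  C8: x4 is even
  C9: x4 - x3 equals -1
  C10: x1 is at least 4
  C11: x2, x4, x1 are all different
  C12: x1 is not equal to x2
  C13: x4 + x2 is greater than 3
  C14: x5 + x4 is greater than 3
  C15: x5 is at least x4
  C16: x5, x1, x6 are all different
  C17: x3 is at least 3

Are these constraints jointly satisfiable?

Take x1 = 5, x2 = 4, x3 = 3, x4 = 2, x5 = 4, x6 = 3. Then constraint 2: x3 - x1 = -2; constraint 5: x6 + x3 = 6; constraint 9: x4 - x3 = -1, and every other listed constraint is also met.

Satisfiable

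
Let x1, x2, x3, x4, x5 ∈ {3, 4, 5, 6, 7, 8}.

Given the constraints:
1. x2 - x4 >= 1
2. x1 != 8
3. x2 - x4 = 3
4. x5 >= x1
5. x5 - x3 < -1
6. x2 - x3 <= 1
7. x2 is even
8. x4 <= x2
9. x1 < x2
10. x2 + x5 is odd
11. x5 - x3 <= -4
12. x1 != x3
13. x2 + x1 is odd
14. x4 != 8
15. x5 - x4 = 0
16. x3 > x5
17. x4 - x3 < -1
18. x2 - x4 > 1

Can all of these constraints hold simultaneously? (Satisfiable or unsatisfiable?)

Satisfiable

One satisfying assignment is x1 = 3, x2 = 6, x3 = 7, x4 = 3, x5 = 3.
For the less obvious constraints — constraint 1: x2 - x4 = 3; constraint 3: x2 - x4 = 3; constraint 5: x5 - x3 = -4 — and the others hold by inspection.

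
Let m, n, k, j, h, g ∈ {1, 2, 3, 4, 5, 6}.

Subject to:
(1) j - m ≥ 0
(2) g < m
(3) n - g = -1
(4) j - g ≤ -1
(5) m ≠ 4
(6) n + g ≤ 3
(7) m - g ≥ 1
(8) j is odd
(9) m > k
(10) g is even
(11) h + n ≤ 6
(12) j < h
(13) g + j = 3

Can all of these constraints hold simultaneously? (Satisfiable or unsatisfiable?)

Unsatisfiable

Constraints 1, 4, and 7 give m − g ≥ 1, g − j ≥ 1, j − m ≥ 0.
Adding all 3 inequalities: the left sides telescope to 0, and the right sides sum to 1 + 1 + 0 = 2. So 0 ≥ 2, which is false.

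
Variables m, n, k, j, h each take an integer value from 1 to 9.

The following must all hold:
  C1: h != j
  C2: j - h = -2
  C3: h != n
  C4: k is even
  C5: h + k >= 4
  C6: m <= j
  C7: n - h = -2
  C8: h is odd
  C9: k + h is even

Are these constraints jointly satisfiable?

Constraint 4 makes k even and constraint 8 makes h odd, so k + h must be odd. Constraint 9 says k + h is even — contradiction.

Unsatisfiable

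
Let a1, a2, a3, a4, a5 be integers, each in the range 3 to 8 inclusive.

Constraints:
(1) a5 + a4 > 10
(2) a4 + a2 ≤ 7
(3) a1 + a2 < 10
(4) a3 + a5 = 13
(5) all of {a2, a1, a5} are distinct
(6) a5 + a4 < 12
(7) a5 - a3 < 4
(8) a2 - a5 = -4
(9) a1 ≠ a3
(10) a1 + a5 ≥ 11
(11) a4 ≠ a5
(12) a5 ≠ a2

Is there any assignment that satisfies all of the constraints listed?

Take a1 = 5, a2 = 3, a3 = 6, a4 = 4, a5 = 7. Then constraint 1: a5 + a4 = 11; constraint 2: a4 + a2 = 7, and every other listed constraint is also met.

Satisfiable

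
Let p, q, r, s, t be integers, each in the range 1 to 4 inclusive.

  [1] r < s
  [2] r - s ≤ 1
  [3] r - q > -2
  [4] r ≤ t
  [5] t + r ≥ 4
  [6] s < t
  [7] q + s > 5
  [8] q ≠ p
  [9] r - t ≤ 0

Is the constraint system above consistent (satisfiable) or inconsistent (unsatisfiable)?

Satisfiable

Take p = 4, q = 3, r = 2, s = 3, t = 4. Then constraint 2: r - s = -1; constraint 3: r - q = -1; constraint 5: t + r = 6, and every other listed constraint is also met.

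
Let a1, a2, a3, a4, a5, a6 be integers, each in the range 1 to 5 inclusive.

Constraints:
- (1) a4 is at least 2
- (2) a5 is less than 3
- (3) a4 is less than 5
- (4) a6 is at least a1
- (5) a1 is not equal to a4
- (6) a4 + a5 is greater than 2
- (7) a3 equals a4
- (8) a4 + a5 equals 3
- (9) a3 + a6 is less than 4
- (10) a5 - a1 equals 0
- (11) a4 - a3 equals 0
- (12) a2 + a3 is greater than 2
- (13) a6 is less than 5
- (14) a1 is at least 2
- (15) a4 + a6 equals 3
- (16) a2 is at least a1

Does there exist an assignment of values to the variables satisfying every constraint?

Unsatisfiable

From constraint 1: a4 ≥ 2. From constraints 4 and 14: a6 ≥ a1 ≥ 2. Hence a4 + a6 ≥ 4. But constraint 15 requires a4 + a6 = 3, and 3 < 4. Contradiction.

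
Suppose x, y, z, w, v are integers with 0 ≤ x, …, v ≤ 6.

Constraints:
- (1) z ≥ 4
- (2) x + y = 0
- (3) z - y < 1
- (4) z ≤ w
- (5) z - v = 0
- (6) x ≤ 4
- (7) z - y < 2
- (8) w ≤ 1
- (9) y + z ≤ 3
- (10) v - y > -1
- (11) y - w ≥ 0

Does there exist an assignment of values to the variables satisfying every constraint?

Unsatisfiable

From constraint 1: z ≥ 4. From constraints 4 and 8: z ≤ w and w ≤ 1, so z ≤ 1. But 1 < 4, so no value of z works.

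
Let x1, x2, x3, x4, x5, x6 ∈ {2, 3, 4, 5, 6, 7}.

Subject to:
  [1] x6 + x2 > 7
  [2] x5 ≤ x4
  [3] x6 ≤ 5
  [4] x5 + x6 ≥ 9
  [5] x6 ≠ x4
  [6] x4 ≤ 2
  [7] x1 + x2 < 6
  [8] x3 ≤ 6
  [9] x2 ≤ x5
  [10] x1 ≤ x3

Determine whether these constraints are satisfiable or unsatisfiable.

Unsatisfiable

From constraints 2 and 6: x5 ≤ x4 ≤ 2. From constraint 3: x6 ≤ 5. Hence x5 + x6 ≤ 7. But constraint 4 requires x5 + x6 ≥ 9, and 9 > 7. Contradiction.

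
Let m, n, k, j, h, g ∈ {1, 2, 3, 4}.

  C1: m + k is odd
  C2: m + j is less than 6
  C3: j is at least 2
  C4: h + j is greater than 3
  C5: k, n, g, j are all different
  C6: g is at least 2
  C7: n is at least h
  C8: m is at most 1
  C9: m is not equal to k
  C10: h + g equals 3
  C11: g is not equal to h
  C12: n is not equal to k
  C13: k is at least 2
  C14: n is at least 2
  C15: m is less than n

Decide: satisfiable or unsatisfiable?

Constraints 3, 6, 13, and 14 confine each of k, n, g, j to the 3 values {2, …, 4} (the domain already gives each ≤ 4).
Constraint 5 requires all 4 of them to be distinct, but only 3 values are available — impossible by the pigeonhole principle.

Unsatisfiable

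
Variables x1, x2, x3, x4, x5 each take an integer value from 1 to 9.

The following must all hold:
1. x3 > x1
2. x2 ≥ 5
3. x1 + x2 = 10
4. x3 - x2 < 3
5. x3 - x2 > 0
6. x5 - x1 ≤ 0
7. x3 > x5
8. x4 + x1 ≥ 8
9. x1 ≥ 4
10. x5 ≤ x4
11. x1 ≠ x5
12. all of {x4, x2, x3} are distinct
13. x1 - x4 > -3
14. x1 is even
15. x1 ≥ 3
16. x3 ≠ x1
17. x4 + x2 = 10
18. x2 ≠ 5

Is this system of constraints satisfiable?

Satisfiable

Try x1 = 4, x2 = 6, x3 = 7, x4 = 4, x5 = 1.
Check constraint 3: x1 + x2 = 10; constraint 4: x3 - x2 = 1; constraint 5: x3 - x2 = 1. The remaining constraints are straightforward to verify.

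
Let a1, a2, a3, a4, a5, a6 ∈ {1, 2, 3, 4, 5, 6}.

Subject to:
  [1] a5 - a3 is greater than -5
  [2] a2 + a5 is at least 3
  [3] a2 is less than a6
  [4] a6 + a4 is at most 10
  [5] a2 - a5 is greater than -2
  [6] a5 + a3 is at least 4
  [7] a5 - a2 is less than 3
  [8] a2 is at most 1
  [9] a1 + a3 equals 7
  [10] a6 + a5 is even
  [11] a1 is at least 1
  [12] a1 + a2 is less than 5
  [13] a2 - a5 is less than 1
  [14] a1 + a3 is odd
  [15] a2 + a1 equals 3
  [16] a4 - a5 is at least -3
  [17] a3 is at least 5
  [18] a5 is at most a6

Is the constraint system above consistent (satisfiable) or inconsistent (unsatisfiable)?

Try a1 = 2, a2 = 1, a3 = 5, a4 = 2, a5 = 2, a6 = 6.
Check constraint 1: a5 - a3 = -3; constraint 2: a2 + a5 = 3. The remaining constraints are straightforward to verify.

Satisfiable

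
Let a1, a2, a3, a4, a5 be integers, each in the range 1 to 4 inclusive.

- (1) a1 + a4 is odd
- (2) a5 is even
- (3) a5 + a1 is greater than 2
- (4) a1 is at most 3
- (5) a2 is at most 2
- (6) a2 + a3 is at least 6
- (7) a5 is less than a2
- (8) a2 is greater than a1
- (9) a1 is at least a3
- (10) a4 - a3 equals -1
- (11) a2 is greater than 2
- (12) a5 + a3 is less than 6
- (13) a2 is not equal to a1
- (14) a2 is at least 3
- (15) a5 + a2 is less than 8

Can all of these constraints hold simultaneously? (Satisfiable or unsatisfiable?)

Unsatisfiable

From constraint 5: a2 ≤ 2. From constraints 4 and 9: a3 ≤ a1 ≤ 3. Hence a2 + a3 ≤ 5. But constraint 6 requires a2 + a3 ≥ 6, and 6 > 5. Contradiction.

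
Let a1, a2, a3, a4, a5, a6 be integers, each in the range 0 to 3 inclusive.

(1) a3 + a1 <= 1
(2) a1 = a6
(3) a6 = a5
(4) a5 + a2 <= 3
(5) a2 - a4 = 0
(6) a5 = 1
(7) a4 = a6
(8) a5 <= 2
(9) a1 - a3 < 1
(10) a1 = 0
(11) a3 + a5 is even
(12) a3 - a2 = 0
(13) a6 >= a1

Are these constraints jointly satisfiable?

Unsatisfiable

Constraint 10 fixes a1 = 0 and constraint 6 fixes a5 = 1. Constraints 2 and 3 give a1 = a6 = a5, so a1 = a5. But 0 ≠ 1 — contradiction.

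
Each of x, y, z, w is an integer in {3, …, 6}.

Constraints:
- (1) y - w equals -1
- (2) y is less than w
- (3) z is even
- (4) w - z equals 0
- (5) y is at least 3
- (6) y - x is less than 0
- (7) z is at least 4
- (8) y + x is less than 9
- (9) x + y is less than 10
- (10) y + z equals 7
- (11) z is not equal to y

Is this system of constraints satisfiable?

The assignment x = 4, y = 3, z = 4, w = 4 works:
  constraint 1 holds since y - w = -1.
  constraint 4 holds since w - z = 0.
The rest check out directly.

Satisfiable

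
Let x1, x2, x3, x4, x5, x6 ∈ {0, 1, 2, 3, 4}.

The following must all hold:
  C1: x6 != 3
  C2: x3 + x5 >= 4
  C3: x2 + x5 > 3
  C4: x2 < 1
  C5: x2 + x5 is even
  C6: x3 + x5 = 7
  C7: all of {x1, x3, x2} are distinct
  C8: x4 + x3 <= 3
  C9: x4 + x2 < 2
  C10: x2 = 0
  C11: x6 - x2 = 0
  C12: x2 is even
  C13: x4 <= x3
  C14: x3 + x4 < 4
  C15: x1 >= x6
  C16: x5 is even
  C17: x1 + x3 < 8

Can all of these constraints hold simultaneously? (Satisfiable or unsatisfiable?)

Satisfiable

The assignment x1 = 4, x2 = 0, x3 = 3, x4 = 0, x5 = 4, x6 = 0 works:
  constraint 2 holds since x3 + x5 = 7.
  constraint 3 holds since x2 + x5 = 4.
The rest check out directly.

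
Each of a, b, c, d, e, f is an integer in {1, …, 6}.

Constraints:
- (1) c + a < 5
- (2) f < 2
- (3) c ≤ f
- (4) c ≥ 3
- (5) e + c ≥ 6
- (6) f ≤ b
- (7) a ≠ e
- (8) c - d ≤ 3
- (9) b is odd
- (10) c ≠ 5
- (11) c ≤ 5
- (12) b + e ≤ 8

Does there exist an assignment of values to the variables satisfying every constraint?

From constraints 3 and 4: f ≥ c and c ≥ 3, so f ≥ 3. From constraint 2: f ≤ 1. But 1 < 3, so no value of f works.

Unsatisfiable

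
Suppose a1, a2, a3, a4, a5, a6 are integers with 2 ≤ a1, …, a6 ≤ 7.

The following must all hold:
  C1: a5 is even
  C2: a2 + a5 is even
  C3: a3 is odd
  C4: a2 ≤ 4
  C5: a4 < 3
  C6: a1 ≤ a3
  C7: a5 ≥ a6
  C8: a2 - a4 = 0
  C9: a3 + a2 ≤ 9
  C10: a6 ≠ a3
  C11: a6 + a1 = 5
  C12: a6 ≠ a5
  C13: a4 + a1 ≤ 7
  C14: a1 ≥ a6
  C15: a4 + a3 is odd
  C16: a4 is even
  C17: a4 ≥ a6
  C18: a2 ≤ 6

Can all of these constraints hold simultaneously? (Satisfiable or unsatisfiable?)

Satisfiable

Setting (a1, a2, a3, a4, a5, a6) = (3, 2, 7, 2, 6, 2) satisfies everything: constraint 8: a2 - a4 = 0; constraint 9: a3 + a2 = 9, and the others follow.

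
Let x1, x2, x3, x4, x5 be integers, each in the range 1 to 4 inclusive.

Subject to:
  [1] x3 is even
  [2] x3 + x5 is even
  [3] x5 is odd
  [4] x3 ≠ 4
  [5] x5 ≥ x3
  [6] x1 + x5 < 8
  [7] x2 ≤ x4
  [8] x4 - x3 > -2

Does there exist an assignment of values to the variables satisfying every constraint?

Constraint 1 makes x3 even and constraint 3 makes x5 odd, so x3 + x5 must be odd. Constraint 2 says x3 + x5 is even — contradiction.

Unsatisfiable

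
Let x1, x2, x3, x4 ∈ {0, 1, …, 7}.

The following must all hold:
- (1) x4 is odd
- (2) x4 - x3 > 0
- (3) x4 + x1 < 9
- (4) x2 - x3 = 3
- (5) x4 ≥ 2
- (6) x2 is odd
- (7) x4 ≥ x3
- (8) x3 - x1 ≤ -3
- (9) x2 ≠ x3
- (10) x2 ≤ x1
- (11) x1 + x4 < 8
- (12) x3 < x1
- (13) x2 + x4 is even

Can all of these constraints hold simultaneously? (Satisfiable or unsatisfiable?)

One satisfying assignment is x1 = 4, x2 = 3, x3 = 0, x4 = 3.
For the less obvious constraints — constraint 2: x4 - x3 = 3; constraint 3: x4 + x1 = 7 — and the others hold by inspection.

Satisfiable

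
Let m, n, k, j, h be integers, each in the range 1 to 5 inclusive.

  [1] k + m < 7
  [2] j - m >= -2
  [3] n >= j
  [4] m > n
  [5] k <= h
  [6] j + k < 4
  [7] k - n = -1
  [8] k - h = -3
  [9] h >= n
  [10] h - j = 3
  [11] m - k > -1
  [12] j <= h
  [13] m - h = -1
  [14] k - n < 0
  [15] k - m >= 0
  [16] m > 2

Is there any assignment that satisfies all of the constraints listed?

Unsatisfiable

Constraints 4, 14, and 15 give m ≤ k, k < n, n < m. Chaining: m ≤ k < n < m, which forces m < m — impossible.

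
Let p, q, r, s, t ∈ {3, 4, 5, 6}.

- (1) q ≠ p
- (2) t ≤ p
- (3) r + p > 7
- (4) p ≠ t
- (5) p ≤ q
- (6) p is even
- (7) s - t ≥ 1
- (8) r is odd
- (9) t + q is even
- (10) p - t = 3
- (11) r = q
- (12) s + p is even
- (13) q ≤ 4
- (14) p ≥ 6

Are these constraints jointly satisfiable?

Unsatisfiable

From constraints 5 and 14: q ≥ p and p ≥ 6, so q ≥ 6. From constraint 13: q ≤ 4. But 4 < 6, so no value of q works.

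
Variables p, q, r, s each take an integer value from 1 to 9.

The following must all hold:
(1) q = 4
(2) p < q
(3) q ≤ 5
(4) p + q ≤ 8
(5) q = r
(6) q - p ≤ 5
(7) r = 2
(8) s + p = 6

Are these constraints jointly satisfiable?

Unsatisfiable

Constraint 1 fixes q = 4 and constraint 7 fixes r = 2, but constraint 5 requires q = r. Since 4 ≠ 2, contradiction.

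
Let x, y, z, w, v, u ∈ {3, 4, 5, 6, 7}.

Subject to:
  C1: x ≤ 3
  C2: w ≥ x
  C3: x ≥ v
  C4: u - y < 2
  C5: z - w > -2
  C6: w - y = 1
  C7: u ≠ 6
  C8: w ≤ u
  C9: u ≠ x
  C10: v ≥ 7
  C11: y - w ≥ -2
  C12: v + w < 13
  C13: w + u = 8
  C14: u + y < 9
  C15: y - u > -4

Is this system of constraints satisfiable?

From constraint 10: v ≥ 7. From constraints 1 and 3: v ≤ x and x ≤ 3, so v ≤ 3. But 3 < 7, so no value of v works.

Unsatisfiable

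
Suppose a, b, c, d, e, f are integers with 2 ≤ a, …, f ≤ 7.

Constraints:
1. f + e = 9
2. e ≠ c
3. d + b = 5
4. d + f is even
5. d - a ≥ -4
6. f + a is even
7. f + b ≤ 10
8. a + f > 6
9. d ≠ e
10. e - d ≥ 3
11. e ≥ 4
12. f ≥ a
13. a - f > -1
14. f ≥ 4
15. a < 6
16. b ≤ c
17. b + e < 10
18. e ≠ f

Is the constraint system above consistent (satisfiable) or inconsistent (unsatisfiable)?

The assignment a = 4, b = 3, c = 7, d = 2, e = 5, f = 4 works:
  constraint 1 holds since f + e = 9.
  constraint 3 holds since d + b = 5.
  constraint 5 holds since d - a = -2.
The rest check out directly.

Satisfiable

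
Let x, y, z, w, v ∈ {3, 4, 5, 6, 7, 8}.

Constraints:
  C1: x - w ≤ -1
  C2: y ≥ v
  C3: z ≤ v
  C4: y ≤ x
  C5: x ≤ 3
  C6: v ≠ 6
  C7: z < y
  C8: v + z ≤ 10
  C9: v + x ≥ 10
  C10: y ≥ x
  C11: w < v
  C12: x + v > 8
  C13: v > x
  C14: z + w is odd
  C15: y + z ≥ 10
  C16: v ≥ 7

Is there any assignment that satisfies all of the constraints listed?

From constraints 2 and 16: y ≥ v and v ≥ 7, so y ≥ 7. From constraints 4 and 5: y ≤ x and x ≤ 3, so y ≤ 3. But 3 < 7, so no value of y works.

Unsatisfiable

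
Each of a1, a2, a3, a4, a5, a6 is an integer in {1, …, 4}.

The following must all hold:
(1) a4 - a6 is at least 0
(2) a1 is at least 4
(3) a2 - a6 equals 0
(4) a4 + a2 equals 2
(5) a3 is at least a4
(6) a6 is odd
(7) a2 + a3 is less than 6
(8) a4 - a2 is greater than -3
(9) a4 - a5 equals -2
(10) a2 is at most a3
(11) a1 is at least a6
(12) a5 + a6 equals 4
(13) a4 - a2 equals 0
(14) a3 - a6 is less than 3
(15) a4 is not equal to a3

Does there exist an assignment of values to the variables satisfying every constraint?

Setting (a1, a2, a3, a4, a5, a6) = (4, 1, 3, 1, 3, 1) satisfies everything: constraint 1: a4 - a6 = 0; constraint 3: a2 - a6 = 0, and the others follow.

Satisfiable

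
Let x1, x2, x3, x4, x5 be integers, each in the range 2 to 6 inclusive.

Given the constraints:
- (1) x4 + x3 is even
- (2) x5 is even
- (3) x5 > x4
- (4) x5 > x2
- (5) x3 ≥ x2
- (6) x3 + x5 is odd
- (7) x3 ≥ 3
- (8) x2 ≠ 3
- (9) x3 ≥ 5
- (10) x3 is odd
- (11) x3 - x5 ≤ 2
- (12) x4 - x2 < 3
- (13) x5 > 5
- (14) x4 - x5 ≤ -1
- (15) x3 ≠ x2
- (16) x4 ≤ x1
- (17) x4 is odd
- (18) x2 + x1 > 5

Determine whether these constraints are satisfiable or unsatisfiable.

The assignment x1 = 6, x2 = 2, x3 = 5, x4 = 3, x5 = 6 works:
  constraint 11 holds since x3 - x5 = -1.
  constraint 12 holds since x4 - x2 = 1.
  constraint 14 holds since x4 - x5 = -3.
The rest check out directly.

Satisfiable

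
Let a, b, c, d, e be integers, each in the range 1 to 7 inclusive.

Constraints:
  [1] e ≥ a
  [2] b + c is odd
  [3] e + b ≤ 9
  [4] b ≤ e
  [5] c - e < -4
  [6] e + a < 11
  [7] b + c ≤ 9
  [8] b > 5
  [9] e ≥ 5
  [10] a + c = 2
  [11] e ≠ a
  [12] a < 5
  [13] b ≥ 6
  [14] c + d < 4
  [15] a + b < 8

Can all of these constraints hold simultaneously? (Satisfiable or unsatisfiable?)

Unsatisfiable

From constraint 9: e ≥ 5. From constraint 13: b ≥ 6. Hence e + b ≥ 11. But constraint 3 requires e + b ≤ 9, and 9 < 11. Contradiction.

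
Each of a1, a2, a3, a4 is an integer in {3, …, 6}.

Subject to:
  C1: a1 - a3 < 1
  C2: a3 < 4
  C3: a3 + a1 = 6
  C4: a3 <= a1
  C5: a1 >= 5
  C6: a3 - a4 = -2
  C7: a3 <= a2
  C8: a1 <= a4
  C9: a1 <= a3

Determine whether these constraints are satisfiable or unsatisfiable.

Unsatisfiable

From constraints 5 and 9: a3 ≥ a1 and a1 ≥ 5, so a3 ≥ 5. From constraint 2: a3 ≤ 3. But 3 < 5, so no value of a3 works.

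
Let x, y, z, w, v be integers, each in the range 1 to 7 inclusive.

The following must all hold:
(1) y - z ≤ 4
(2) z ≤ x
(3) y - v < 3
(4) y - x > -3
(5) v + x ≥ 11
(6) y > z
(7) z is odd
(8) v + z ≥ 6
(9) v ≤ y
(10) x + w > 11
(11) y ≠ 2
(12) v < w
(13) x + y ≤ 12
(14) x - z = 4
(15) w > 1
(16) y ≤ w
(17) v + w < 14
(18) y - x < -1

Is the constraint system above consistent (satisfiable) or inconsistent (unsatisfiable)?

Satisfiable

One satisfying assignment is x = 7, y = 5, z = 3, w = 7, v = 5.
For the less obvious constraints — constraint 1: y - z = 2; constraint 3: y - v = 0; constraint 4: y - x = -2 — and the others hold by inspection.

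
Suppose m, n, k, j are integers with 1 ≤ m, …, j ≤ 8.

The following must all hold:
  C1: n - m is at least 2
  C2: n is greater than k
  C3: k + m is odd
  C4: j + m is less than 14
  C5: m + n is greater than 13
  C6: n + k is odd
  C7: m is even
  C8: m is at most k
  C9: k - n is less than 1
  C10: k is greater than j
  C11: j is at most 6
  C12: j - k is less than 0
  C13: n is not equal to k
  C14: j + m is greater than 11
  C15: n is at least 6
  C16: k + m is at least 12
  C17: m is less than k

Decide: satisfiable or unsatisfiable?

Satisfiable

Setting (m, n, k, j) = (6, 8, 7, 6) satisfies everything: constraint 1: n - m = 2; constraint 4: j + m = 12; constraint 5: m + n = 14, and the others follow.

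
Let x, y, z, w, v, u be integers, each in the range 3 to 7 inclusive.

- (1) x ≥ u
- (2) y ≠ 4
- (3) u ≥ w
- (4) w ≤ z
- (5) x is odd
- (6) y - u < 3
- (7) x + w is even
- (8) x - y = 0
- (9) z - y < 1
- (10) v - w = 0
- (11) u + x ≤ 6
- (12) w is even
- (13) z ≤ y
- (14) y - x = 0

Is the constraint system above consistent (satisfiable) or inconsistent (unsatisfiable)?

Unsatisfiable

Constraint 5 makes x odd and constraint 12 makes w even, so x + w must be odd. Constraint 7 says x + w is even — contradiction.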